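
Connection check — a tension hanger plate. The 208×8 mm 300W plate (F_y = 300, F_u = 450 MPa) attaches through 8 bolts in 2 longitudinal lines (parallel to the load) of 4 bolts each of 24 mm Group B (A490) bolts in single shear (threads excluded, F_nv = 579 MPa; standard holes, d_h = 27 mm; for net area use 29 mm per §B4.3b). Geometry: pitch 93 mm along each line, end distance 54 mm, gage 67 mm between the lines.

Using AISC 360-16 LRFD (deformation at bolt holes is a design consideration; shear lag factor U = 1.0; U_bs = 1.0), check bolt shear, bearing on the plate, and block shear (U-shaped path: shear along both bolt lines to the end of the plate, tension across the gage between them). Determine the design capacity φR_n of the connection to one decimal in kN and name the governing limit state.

821.9 kN (block shear governs)

Bolt shear: A_b = π(24)²/4 = 452.39 mm². φR_n = 0.75 × 579 × 452.39 × 8 × 1 = 1571.6 kN.
Bearing (8 mm plate, F_u = 450 MPa): end bolts L_c = 54 − 27/2 = 40.5, R_n = min(1.2×40.5×8×450, 2.4×24×8×450) = 174.96 kN/bolt; interior L_c = 93 − 27 = 66, R_n = 207.36 kN/bolt. φR_n = 0.75 × (2×174.96 + 6×207.36) = 1195.6 kN.
Block shear: shear path 2×[54+3×93] = 2×333 mm, A_gv = 5328, A_nv = 2×(333 − 3.5×29)×8 = 3704 mm²; tension across gage: (67 − 1×29)×8 = 304 mm². R_n = min(0.6×450×3704, 0.6×300×5328) + 1.0×450×304 = min(1000.1, 959.04) + 136.8 = 1095.8 kN. φR_n = 0.75 × 1095.8 = 821.9 kN.
Governing: min(1571.6, 1195.6, 821.9) = 821.9 kN → block shear.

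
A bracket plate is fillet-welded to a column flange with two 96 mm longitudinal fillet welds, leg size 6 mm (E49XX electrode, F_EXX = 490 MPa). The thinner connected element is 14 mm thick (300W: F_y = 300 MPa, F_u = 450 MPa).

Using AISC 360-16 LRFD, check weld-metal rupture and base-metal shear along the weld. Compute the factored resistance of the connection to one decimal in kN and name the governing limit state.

179.6 kN (weld metal governs)

Weld metal: throat = 0.707×6 = 4.242 mm, L = 2×96 = 192 mm. φR_n = 0.75 × 0.6 × 490 × 4.242 × 192 = 179.6 kN.
Base metal shear (14 mm plate): yield φR_n = 1.0×0.6×300×14×192 = 483.8 kN; rupture φR_n = 0.75×0.6×450×14×192 = 544.3 kN; take 483.8 kN (yield).
Governing: min(179.6, 483.8) = 179.6 kN → weld metal.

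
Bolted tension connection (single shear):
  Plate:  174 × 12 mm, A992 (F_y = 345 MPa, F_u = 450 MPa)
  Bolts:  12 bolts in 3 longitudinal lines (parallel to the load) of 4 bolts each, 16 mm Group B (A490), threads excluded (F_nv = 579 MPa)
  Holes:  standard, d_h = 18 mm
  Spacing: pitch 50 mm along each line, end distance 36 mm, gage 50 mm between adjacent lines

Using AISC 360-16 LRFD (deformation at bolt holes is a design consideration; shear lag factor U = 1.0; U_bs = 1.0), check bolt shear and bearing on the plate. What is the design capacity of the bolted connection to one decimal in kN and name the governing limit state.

Bolt shear: A_b = π(16)²/4 = 201.06 mm². φR_n = 0.75 × 579 × 201.06 × 12 × 1 = 1047.7 kN.
Bearing (12 mm plate, F_u = 450 MPa): end bolts L_c = 36 − 18/2 = 27, R_n = min(1.2×27×12×450, 2.4×16×12×450) = 174.96 kN/bolt; interior L_c = 50 − 18 = 32, R_n = 207.36 kN/bolt. φR_n = 0.75 × (3×174.96 + 9×207.36) = 1793.3 kN.
Governing: min(1047.7, 1793.3) = 1047.7 kN → bolt shear.

1047.7 kN (bolt shear governs)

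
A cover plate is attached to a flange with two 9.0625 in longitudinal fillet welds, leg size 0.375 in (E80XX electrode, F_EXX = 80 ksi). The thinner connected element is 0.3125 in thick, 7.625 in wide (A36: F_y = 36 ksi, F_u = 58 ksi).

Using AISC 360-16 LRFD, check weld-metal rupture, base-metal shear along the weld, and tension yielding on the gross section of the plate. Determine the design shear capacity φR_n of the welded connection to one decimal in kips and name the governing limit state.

Weld metal: throat = 0.707×0.375 = 0.26513 in, L = 2×9.0625 = 18.125 in. φR_n = 0.75 × 0.6 × 80 × 0.26513 × 18.125 = 173.0 kips.
Base metal shear (0.3125 in plate): yield φR_n = 1.0×0.6×36×0.3125×18.125 = 122.3 kips; rupture φR_n = 0.75×0.6×58×0.3125×18.125 = 147.8 kips; take 122.3 kips (yield).
Tension yield (gross): A_g = 7.625×0.3125 = 2.3828 in². φR_n = 0.90 × 36 × 2.3828 = 77.2 kips.
Governing: min(173.0, 122.3, 77.2) = 77.2 kips → gross-section yield.

77.2 kips (gross-section yield governs)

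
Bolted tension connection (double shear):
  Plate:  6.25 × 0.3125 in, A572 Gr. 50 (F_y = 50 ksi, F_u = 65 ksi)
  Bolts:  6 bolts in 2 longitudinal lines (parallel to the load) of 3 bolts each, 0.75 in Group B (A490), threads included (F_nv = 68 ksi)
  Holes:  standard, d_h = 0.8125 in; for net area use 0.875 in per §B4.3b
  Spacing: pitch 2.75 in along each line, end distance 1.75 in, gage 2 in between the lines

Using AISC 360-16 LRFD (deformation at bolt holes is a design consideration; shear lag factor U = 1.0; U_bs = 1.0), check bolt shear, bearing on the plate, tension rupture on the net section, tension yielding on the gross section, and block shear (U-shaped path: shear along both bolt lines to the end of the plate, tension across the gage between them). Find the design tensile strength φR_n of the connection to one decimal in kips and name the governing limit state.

68.6 kips (net-section rupture governs)

Bolt shear: A_b = π(0.75)²/4 = 0.44179 in². φR_n = 0.75 × 68 × 0.44179 × 6 × 2 = 270.4 kips.
Bearing (0.3125 in plate, F_u = 65 ksi): end bolts L_c = 1.75 − 0.8125/2 = 1.34375, R_n = min(1.2×1.34375×0.3125×65, 2.4×0.75×0.3125×65) = 32.754 kips/bolt; interior L_c = 2.75 − 0.8125 = 1.9375, R_n = 36.563 kips/bolt. φR_n = 0.75 × (2×32.754 + 4×36.563) = 158.8 kips.
Tension rupture (net): A_n = (6.25 − 2×0.875)×0.3125 = 1.4063 in² (U = 1.0, A_e = A_n). φR_n = 0.75 × 65 × 1.4063 = 68.6 kips.
Tension yield (gross): A_g = 6.25×0.3125 = 1.9531 in². φR_n = 0.90 × 50 × 1.9531 = 87.9 kips.
Block shear: shear path 2×[1.75+2×2.75] = 2×7.25 in, A_gv = 4.5313, A_nv = 2×(7.25 − 2.5×0.875)×0.3125 = 3.1641 in²; tension across gage: (2 − 1×0.875)×0.3125 = 0.35156 in². R_n = min(0.6×65×3.1641, 0.6×50×4.5313) + 1.0×65×0.35156 = min(123.4, 135.94) + 22.851 = 146.25 kips. φR_n = 0.75 × 146.25 = 109.7 kips.
Governing: min(270.4, 158.8, 68.6, 87.9, 109.7) = 68.6 kips → net-section rupture.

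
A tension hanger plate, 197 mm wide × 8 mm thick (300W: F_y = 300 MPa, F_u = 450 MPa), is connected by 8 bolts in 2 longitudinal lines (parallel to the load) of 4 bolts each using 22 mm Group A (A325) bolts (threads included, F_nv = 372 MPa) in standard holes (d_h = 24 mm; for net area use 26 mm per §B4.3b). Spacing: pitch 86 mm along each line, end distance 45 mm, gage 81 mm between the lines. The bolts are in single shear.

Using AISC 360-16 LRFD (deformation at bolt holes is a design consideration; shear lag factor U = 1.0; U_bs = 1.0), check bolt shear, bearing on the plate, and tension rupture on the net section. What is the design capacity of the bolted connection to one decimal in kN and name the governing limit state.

Bolt shear: A_b = π(22)²/4 = 380.13 mm². φR_n = 0.75 × 372 × 380.13 × 8 × 1 = 848.5 kN.
Bearing (8 mm plate, F_u = 450 MPa): end bolts L_c = 45 − 24/2 = 33, R_n = min(1.2×33×8×450, 2.4×22×8×450) = 142.56 kN/bolt; interior L_c = 86 − 24 = 62, R_n = 190.08 kN/bolt. φR_n = 0.75 × (2×142.56 + 6×190.08) = 1069.2 kN.
Tension rupture (net): A_n = (197 − 2×26)×8 = 1160 mm² (U = 1.0, A_e = A_n). φR_n = 0.75 × 450 × 1160 = 391.5 kN.
Governing: min(848.5, 1069.2, 391.5) = 391.5 kN → net-section rupture.

391.5 kN (net-section rupture governs)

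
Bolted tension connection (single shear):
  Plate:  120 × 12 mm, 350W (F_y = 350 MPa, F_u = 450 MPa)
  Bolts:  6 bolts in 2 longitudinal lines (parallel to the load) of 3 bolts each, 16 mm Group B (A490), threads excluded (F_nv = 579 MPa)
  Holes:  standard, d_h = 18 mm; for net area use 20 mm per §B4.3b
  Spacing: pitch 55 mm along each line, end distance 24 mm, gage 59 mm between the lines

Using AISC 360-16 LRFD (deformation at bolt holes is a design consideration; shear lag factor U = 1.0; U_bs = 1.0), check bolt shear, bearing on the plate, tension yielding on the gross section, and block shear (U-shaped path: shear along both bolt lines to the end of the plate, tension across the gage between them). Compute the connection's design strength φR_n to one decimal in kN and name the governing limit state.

453.6 kN (gross-section yield governs)

Bolt shear: A_b = π(16)²/4 = 201.06 mm². φR_n = 0.75 × 579 × 201.06 × 6 × 1 = 523.9 kN.
Bearing (12 mm plate, F_u = 450 MPa): end bolts L_c = 24 − 18/2 = 15, R_n = min(1.2×15×12×450, 2.4×16×12×450) = 97.2 kN/bolt; interior L_c = 55 − 18 = 37, R_n = 207.36 kN/bolt. φR_n = 0.75 × (2×97.2 + 4×207.36) = 767.9 kN.
Tension yield (gross): A_g = 120×12 = 1440 mm². φR_n = 0.90 × 350 × 1440 = 453.6 kN.
Block shear: shear path 2×[24+2×55] = 2×134 mm, A_gv = 3216, A_nv = 2×(134 − 2.5×20)×12 = 2016 mm²; tension across gage: (59 − 1×20)×12 = 468 mm². R_n = min(0.6×450×2016, 0.6×350×3216) + 1.0×450×468 = min(544.32, 675.36) + 210.6 = 754.92 kN. φR_n = 0.75 × 754.92 = 566.2 kN.
Governing: min(523.9, 767.9, 453.6, 566.2) = 453.6 kN → gross-section yield.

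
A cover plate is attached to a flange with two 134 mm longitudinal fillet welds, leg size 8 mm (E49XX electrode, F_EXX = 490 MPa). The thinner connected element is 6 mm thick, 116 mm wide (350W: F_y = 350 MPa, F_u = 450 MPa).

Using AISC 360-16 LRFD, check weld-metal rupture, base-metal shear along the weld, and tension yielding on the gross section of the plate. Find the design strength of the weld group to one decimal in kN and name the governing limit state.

Weld metal: throat = 0.707×8 = 5.656 mm, L = 2×134 = 268 mm. φR_n = 0.75 × 0.6 × 490 × 5.656 × 268 = 334.2 kN.
Base metal shear (6 mm plate): yield φR_n = 1.0×0.6×350×6×268 = 337.7 kN; rupture φR_n = 0.75×0.6×450×6×268 = 325.6 kN; take 325.6 kN (rupture).
Tension yield (gross): A_g = 116×6 = 696 mm². φR_n = 0.90 × 350 × 696 = 219.2 kN.
Governing: min(334.2, 325.6, 219.2) = 219.2 kN → gross-section yield.

219.2 kN (gross-section yield governs)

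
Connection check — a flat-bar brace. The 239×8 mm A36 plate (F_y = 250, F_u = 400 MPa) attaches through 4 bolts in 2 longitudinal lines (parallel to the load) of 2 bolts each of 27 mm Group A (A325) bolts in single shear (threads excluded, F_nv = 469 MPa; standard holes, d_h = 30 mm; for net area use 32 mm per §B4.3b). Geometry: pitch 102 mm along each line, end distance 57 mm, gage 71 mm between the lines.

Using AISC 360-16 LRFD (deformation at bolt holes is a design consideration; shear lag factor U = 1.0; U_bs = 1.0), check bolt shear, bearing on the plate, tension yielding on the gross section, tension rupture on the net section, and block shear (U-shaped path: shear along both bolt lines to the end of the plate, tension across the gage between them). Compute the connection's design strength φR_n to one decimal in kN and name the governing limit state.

379.8 kN (block shear governs)

Bolt shear: A_b = π(27)²/4 = 572.56 mm². φR_n = 0.75 × 469 × 572.56 × 4 × 1 = 805.6 kN.
Bearing (8 mm plate, F_u = 400 MPa): end bolts L_c = 57 − 30/2 = 42, R_n = min(1.2×42×8×400, 2.4×27×8×400) = 161.28 kN/bolt; interior L_c = 102 − 30 = 72, R_n = 207.36 kN/bolt. φR_n = 0.75 × (2×161.28 + 2×207.36) = 553.0 kN.
Tension yield (gross): A_g = 239×8 = 1912 mm². φR_n = 0.90 × 250 × 1912 = 430.2 kN.
Tension rupture (net): A_n = (239 − 2×32)×8 = 1400 mm² (U = 1.0, A_e = A_n). φR_n = 0.75 × 400 × 1400 = 420.0 kN.
Block shear: shear path 2×[57+1×102] = 2×159 mm, A_gv = 2544, A_nv = 2×(159 − 1.5×32)×8 = 1776 mm²; tension across gage: (71 − 1×32)×8 = 312 mm². R_n = min(0.6×400×1776, 0.6×250×2544) + 1.0×400×312 = min(426.24, 381.6) + 124.8 = 506.4 kN. φR_n = 0.75 × 506.4 = 379.8 kN.
Governing: min(805.6, 553.0, 430.2, 420.0, 379.8) = 379.8 kN → block shear.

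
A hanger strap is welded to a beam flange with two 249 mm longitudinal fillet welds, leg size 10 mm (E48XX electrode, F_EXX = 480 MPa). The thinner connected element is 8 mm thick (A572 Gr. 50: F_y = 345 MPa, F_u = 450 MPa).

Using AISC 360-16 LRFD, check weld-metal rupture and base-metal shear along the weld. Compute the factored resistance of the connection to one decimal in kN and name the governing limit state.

Weld metal: throat = 0.707×10 = 7.07 mm, L = 2×249 = 498 mm. φR_n = 0.75 × 0.6 × 480 × 7.07 × 498 = 760.5 kN.
Base metal shear (8 mm plate): yield φR_n = 1.0×0.6×345×8×498 = 824.7 kN; rupture φR_n = 0.75×0.6×450×8×498 = 806.8 kN; take 806.8 kN (rupture).
Governing: min(760.5, 806.8) = 760.5 kN → weld metal.

760.5 kN (weld metal governs)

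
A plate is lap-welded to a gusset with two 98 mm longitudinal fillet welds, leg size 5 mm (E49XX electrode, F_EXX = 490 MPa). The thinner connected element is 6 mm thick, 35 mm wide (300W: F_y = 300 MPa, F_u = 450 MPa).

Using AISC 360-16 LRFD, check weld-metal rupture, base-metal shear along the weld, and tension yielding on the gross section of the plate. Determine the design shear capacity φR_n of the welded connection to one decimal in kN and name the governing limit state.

56.7 kN (gross-section yield governs)

Weld metal: throat = 0.707×5 = 3.535 mm, L = 2×98 = 196 mm. φR_n = 0.75 × 0.6 × 490 × 3.535 × 196 = 152.8 kN.
Base metal shear (6 mm plate): yield φR_n = 1.0×0.6×300×6×196 = 211.7 kN; rupture φR_n = 0.75×0.6×450×6×196 = 238.1 kN; take 211.7 kN (yield).
Tension yield (gross): A_g = 35×6 = 210 mm². φR_n = 0.90 × 300 × 210 = 56.7 kN.
Governing: min(152.8, 211.7, 56.7) = 56.7 kN → gross-section yield.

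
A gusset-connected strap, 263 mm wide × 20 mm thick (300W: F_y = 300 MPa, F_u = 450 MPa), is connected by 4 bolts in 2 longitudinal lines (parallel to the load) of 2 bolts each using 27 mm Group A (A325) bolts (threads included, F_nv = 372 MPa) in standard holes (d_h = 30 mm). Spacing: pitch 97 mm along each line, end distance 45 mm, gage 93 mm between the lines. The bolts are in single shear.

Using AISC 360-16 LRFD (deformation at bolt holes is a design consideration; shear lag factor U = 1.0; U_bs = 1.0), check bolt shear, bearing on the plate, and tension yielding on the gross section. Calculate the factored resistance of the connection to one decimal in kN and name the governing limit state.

639.0 kN (bolt shear governs)

Bolt shear: A_b = π(27)²/4 = 572.56 mm². φR_n = 0.75 × 372 × 572.56 × 4 × 1 = 639.0 kN.
Bearing (20 mm plate, F_u = 450 MPa): end bolts L_c = 45 − 30/2 = 30, R_n = min(1.2×30×20×450, 2.4×27×20×450) = 324 kN/bolt; interior L_c = 97 − 30 = 67, R_n = 583.2 kN/bolt. φR_n = 0.75 × (2×324 + 2×583.2) = 1360.8 kN.
Tension yield (gross): A_g = 263×20 = 5260 mm². φR_n = 0.90 × 300 × 5260 = 1420.2 kN.
Governing: min(639.0, 1360.8, 1420.2) = 639.0 kN → bolt shear.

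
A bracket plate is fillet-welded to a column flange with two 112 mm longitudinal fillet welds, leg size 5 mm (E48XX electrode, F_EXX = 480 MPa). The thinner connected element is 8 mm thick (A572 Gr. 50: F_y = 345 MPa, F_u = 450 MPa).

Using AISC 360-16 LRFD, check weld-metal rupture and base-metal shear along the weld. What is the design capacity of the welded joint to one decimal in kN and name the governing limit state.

Weld metal: throat = 0.707×5 = 3.535 mm, L = 2×112 = 224 mm. φR_n = 0.75 × 0.6 × 480 × 3.535 × 224 = 171.0 kN.
Base metal shear (8 mm plate): yield φR_n = 1.0×0.6×345×8×224 = 370.9 kN; rupture φR_n = 0.75×0.6×450×8×224 = 362.9 kN; take 362.9 kN (rupture).
Governing: min(171.0, 362.9) = 171.0 kN → weld metal.

171.0 kN (weld metal governs)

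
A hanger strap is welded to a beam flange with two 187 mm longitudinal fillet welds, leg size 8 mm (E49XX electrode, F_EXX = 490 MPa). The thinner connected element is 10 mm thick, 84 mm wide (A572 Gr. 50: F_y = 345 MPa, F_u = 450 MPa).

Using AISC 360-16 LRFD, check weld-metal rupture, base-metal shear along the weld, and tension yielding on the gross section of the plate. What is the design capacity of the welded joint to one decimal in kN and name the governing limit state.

260.8 kN (gross-section yield governs)

Weld metal: throat = 0.707×8 = 5.656 mm, L = 2×187 = 374 mm. φR_n = 0.75 × 0.6 × 490 × 5.656 × 374 = 466.4 kN.
Base metal shear (10 mm plate): yield φR_n = 1.0×0.6×345×10×374 = 774.2 kN; rupture φR_n = 0.75×0.6×450×10×374 = 757.4 kN; take 757.4 kN (rupture).
Tension yield (gross): A_g = 84×10 = 840 mm². φR_n = 0.90 × 345 × 840 = 260.8 kN.
Governing: min(466.4, 757.4, 260.8) = 260.8 kN → gross-section yield.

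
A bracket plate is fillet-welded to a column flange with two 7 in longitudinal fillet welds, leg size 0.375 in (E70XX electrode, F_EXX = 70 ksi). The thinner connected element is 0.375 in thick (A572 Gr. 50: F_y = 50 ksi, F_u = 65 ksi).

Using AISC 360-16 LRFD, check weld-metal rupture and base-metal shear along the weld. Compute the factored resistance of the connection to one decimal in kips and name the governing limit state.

116.9 kips (weld metal governs)

Weld metal: throat = 0.707×0.375 = 0.26513 in, L = 2×7 = 14 in. φR_n = 0.75 × 0.6 × 70 × 0.26513 × 14 = 116.9 kips.
Base metal shear (0.375 in plate): yield φR_n = 1.0×0.6×50×0.375×14 = 157.5 kips; rupture φR_n = 0.75×0.6×65×0.375×14 = 153.6 kips; take 153.6 kips (rupture).
Governing: min(116.9, 153.6) = 116.9 kips → weld metal.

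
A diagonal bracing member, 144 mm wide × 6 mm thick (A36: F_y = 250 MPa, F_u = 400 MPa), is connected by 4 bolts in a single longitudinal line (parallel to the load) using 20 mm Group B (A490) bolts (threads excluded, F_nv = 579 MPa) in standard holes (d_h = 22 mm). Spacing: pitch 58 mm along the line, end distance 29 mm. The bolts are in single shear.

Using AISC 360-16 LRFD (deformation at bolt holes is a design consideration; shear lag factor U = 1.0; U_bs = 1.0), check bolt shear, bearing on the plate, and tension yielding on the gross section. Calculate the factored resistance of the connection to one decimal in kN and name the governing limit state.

194.4 kN (gross-section yield governs)

Bolt shear: A_b = π(20)²/4 = 314.16 mm². φR_n = 0.75 × 579 × 314.16 × 4 × 1 = 545.7 kN.
Bearing (6 mm plate, F_u = 400 MPa): end bolts L_c = 29 − 22/2 = 18, R_n = min(1.2×18×6×400, 2.4×20×6×400) = 51.84 kN/bolt; interior L_c = 58 − 22 = 36, R_n = 103.68 kN/bolt. φR_n = 0.75 × (1×51.84 + 3×103.68) = 272.2 kN.
Tension yield (gross): A_g = 144×6 = 864 mm². φR_n = 0.90 × 250 × 864 = 194.4 kN.
Governing: min(545.7, 272.2, 194.4) = 194.4 kN → gross-section yield.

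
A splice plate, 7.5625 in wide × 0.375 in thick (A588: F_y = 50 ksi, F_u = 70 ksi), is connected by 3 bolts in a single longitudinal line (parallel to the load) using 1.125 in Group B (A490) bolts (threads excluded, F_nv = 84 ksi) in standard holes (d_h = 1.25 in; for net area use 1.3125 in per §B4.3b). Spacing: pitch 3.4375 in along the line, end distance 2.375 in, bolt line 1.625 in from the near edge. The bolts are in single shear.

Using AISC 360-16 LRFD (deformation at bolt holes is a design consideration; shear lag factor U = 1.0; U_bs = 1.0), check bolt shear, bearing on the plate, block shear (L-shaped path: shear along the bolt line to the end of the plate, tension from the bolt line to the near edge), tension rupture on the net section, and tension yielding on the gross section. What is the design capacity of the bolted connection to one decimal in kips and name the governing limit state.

89.6 kips (block shear governs)

Bolt shear: A_b = π(1.125)²/4 = 0.99402 in². φR_n = 0.75 × 84 × 0.99402 × 3 × 1 = 187.9 kips.
Bearing (0.375 in plate, F_u = 70 ksi): end bolts L_c = 2.375 − 1.25/2 = 1.75, R_n = min(1.2×1.75×0.375×70, 2.4×1.125×0.375×70) = 55.125 kips/bolt; interior L_c = 3.4375 − 1.25 = 2.1875, R_n = 68.906 kips/bolt. φR_n = 0.75 × (1×55.125 + 2×68.906) = 144.7 kips.
Block shear: shear path 1×[2.375+2×3.4375] = 1×9.25 in, A_gv = 3.4688, A_nv = 1×(9.25 − 2.5×1.3125)×0.375 = 2.2383 in²; tension to near edge: (1.625 − 0.5×1.3125)×0.375 = 0.36328 in². R_n = min(0.6×70×2.2383, 0.6×50×3.4688) + 1.0×70×0.36328 = min(94.009, 104.06) + 25.43 = 119.44 kips. φR_n = 0.75 × 119.44 = 89.6 kips.
Tension rupture (net): A_n = (7.5625 − 1×1.3125)×0.375 = 2.3438 in² (U = 1.0, A_e = A_n). φR_n = 0.75 × 70 × 2.3438 = 123.0 kips.
Tension yield (gross): A_g = 7.5625×0.375 = 2.8359 in². φR_n = 0.90 × 50 × 2.8359 = 127.6 kips.
Governing: min(187.9, 144.7, 89.6, 123.0, 127.6) = 89.6 kips → block shear.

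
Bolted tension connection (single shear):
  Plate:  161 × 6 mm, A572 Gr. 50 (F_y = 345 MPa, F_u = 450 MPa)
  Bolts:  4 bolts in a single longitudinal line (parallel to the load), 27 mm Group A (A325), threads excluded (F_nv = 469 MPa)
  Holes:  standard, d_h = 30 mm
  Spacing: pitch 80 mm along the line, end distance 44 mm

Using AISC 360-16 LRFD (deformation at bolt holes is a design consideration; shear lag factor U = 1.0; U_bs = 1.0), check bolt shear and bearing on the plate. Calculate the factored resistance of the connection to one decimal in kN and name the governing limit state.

435.0 kN (bearing governs)

Bolt shear: A_b = π(27)²/4 = 572.56 mm². φR_n = 0.75 × 469 × 572.56 × 4 × 1 = 805.6 kN.
Bearing (6 mm plate, F_u = 450 MPa): end bolts L_c = 44 − 30/2 = 29, R_n = min(1.2×29×6×450, 2.4×27×6×450) = 93.96 kN/bolt; interior L_c = 80 − 30 = 50, R_n = 162 kN/bolt. φR_n = 0.75 × (1×93.96 + 3×162) = 435.0 kN.
Governing: min(805.6, 435.0) = 435.0 kN → bearing.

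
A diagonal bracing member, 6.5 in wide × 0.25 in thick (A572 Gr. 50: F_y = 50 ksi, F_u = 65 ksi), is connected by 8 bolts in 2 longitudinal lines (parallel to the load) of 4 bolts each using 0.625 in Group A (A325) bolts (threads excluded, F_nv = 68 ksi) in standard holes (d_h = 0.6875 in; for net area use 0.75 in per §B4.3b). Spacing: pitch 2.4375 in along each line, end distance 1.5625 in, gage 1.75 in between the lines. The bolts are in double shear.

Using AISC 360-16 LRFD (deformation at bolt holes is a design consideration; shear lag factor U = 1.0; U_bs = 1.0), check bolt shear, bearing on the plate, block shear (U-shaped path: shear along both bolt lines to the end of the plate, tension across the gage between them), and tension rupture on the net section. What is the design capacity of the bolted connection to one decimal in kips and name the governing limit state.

60.9 kips (net-section rupture governs)

Bolt shear: A_b = π(0.625)²/4 = 0.3068 in². φR_n = 0.75 × 68 × 0.3068 × 8 × 2 = 250.3 kips.
Bearing (0.25 in plate, F_u = 65 ksi): end bolts L_c = 1.5625 − 0.6875/2 = 1.21875, R_n = min(1.2×1.21875×0.25×65, 2.4×0.625×0.25×65) = 23.766 kips/bolt; interior L_c = 2.4375 − 0.6875 = 1.75, R_n = 24.375 kips/bolt. φR_n = 0.75 × (2×23.766 + 6×24.375) = 145.3 kips.
Block shear: shear path 2×[1.5625+3×2.4375] = 2×8.875 in, A_gv = 4.4375, A_nv = 2×(8.875 − 3.5×0.75)×0.25 = 3.125 in²; tension across gage: (1.75 − 1×0.75)×0.25 = 0.25 in². R_n = min(0.6×65×3.125, 0.6×50×4.4375) + 1.0×65×0.25 = min(121.88, 133.13) + 16.25 = 138.13 kips. φR_n = 0.75 × 138.13 = 103.6 kips.
Tension rupture (net): A_n = (6.5 − 2×0.75)×0.25 = 1.25 in² (U = 1.0, A_e = A_n). φR_n = 0.75 × 65 × 1.25 = 60.9 kips.
Governing: min(250.3, 145.3, 103.6, 60.9) = 60.9 kips → net-section rupture.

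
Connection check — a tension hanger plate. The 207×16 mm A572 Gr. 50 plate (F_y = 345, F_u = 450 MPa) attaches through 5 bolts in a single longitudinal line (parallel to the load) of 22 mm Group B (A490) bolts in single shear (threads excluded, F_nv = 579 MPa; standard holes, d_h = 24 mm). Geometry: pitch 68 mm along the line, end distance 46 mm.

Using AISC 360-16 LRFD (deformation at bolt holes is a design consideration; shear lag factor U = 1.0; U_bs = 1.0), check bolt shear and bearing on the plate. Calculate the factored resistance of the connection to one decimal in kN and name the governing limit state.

825.4 kN (bolt shear governs)

Bolt shear: A_b = π(22)²/4 = 380.13 mm². φR_n = 0.75 × 579 × 380.13 × 5 × 1 = 825.4 kN.
Bearing (16 mm plate, F_u = 450 MPa): end bolts L_c = 46 − 24/2 = 34, R_n = min(1.2×34×16×450, 2.4×22×16×450) = 293.76 kN/bolt; interior L_c = 68 − 24 = 44, R_n = 380.16 kN/bolt. φR_n = 0.75 × (1×293.76 + 4×380.16) = 1360.8 kN.
Governing: min(825.4, 1360.8) = 825.4 kN → bolt shear.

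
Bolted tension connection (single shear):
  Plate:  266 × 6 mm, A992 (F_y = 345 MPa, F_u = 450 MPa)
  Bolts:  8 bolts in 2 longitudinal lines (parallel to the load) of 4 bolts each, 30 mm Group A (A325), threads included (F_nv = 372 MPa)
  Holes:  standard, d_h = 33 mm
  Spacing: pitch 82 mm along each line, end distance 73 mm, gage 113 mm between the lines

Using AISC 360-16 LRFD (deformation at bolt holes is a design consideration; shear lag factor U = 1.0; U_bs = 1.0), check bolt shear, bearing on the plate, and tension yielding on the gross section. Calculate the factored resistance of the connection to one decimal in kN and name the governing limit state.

495.6 kN (gross-section yield governs)

Bolt shear: A_b = π(30)²/4 = 706.86 mm². φR_n = 0.75 × 372 × 706.86 × 8 × 1 = 1577.7 kN.
Bearing (6 mm plate, F_u = 450 MPa): end bolts L_c = 73 − 33/2 = 56.5, R_n = min(1.2×56.5×6×450, 2.4×30×6×450) = 183.06 kN/bolt; interior L_c = 82 − 33 = 49, R_n = 158.76 kN/bolt. φR_n = 0.75 × (2×183.06 + 6×158.76) = 989.0 kN.
Tension yield (gross): A_g = 266×6 = 1596 mm². φR_n = 0.90 × 345 × 1596 = 495.6 kN.
Governing: min(1577.7, 989.0, 495.6) = 495.6 kN → gross-section yield.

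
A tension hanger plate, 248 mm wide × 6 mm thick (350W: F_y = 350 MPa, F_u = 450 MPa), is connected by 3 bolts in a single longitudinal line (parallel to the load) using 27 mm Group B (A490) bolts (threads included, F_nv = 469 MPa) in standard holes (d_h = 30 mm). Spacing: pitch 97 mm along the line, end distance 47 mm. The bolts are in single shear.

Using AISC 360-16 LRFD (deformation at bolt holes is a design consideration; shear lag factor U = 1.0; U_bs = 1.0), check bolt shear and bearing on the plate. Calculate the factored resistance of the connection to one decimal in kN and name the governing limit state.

Bolt shear: A_b = π(27)²/4 = 572.56 mm². φR_n = 0.75 × 469 × 572.56 × 3 × 1 = 604.2 kN.
Bearing (6 mm plate, F_u = 450 MPa): end bolts L_c = 47 − 30/2 = 32, R_n = min(1.2×32×6×450, 2.4×27×6×450) = 103.68 kN/bolt; interior L_c = 97 − 30 = 67, R_n = 174.96 kN/bolt. φR_n = 0.75 × (1×103.68 + 2×174.96) = 340.2 kN.
Governing: min(604.2, 340.2) = 340.2 kN → bearing.

340.2 kN (bearing governs)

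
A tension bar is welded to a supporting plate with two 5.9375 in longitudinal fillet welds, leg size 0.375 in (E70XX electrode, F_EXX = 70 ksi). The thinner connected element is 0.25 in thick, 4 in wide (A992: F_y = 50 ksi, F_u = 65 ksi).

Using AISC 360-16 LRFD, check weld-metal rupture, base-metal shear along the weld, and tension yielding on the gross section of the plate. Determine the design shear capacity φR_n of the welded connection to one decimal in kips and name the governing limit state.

45.0 kips (gross-section yield governs)

Weld metal: throat = 0.707×0.375 = 0.26513 in, L = 2×5.9375 = 11.875 in. φR_n = 0.75 × 0.6 × 70 × 0.26513 × 11.875 = 99.2 kips.
Base metal shear (0.25 in plate): yield φR_n = 1.0×0.6×50×0.25×11.875 = 89.1 kips; rupture φR_n = 0.75×0.6×65×0.25×11.875 = 86.8 kips; take 86.8 kips (rupture).
Tension yield (gross): A_g = 4×0.25 = 1 in². φR_n = 0.90 × 50 × 1 = 45.0 kips.
Governing: min(99.2, 86.8, 45.0) = 45.0 kips → gross-section yield.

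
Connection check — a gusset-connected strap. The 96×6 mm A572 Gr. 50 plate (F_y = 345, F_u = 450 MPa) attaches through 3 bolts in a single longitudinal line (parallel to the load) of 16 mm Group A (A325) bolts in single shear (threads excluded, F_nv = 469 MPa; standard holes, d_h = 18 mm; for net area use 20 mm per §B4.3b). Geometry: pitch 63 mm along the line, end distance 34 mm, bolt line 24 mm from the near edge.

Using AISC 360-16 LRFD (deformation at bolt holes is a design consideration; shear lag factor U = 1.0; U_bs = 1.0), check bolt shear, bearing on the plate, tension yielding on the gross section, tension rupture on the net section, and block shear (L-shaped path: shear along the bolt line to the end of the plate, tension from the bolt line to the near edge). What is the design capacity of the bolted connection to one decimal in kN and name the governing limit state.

Bolt shear: A_b = π(16)²/4 = 201.06 mm². φR_n = 0.75 × 469 × 201.06 × 3 × 1 = 212.2 kN.
Bearing (6 mm plate, F_u = 450 MPa): end bolts L_c = 34 − 18/2 = 25, R_n = min(1.2×25×6×450, 2.4×16×6×450) = 81 kN/bolt; interior L_c = 63 − 18 = 45, R_n = 103.68 kN/bolt. φR_n = 0.75 × (1×81 + 2×103.68) = 216.3 kN.
Tension yield (gross): A_g = 96×6 = 576 mm². φR_n = 0.90 × 345 × 576 = 178.8 kN.
Tension rupture (net): A_n = (96 − 1×20)×6 = 456 mm² (U = 1.0, A_e = A_n). φR_n = 0.75 × 450 × 456 = 153.9 kN.
Block shear: shear path 1×[34+2×63] = 1×160 mm, A_gv = 960, A_nv = 1×(160 − 2.5×20)×6 = 660 mm²; tension to near edge: (24 − 0.5×20)×6 = 84 mm². R_n = min(0.6×450×660, 0.6×345×960) + 1.0×450×84 = min(178.2, 198.72) + 37.8 = 216 kN. φR_n = 0.75 × 216 = 162.0 kN.
Governing: min(212.2, 216.3, 178.8, 153.9, 162.0) = 153.9 kN → net-section rupture.

153.9 kN (net-section rupture governs)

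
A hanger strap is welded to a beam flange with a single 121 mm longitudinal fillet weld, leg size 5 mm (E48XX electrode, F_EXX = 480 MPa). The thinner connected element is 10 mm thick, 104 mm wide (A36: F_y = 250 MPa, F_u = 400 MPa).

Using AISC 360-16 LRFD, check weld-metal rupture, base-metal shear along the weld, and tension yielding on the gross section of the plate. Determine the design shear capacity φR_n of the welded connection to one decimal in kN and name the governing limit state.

Weld metal: throat = 0.707×5 = 3.535 mm, L = 121 mm. φR_n = 0.75 × 0.6 × 480 × 3.535 × 121 = 92.4 kN.
Base metal shear (10 mm plate): yield φR_n = 1.0×0.6×250×10×121 = 181.5 kN; rupture φR_n = 0.75×0.6×400×10×121 = 217.8 kN; take 181.5 kN (yield).
Tension yield (gross): A_g = 104×10 = 1040 mm². φR_n = 0.90 × 250 × 1040 = 234.0 kN.
Governing: min(92.4, 181.5, 234.0) = 92.4 kN → weld metal.

92.4 kN (weld metal governs)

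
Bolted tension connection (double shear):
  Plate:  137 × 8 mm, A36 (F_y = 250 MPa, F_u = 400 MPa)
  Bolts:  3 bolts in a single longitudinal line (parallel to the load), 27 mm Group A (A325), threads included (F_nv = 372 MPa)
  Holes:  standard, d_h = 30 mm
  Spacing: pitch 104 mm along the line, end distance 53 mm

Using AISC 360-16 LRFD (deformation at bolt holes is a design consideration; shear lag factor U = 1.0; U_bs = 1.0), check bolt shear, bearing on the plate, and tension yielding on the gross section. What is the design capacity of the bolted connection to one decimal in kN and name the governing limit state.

Bolt shear: A_b = π(27)²/4 = 572.56 mm². φR_n = 0.75 × 372 × 572.56 × 3 × 2 = 958.5 kN.
Bearing (8 mm plate, F_u = 400 MPa): end bolts L_c = 53 − 30/2 = 38, R_n = min(1.2×38×8×400, 2.4×27×8×400) = 145.92 kN/bolt; interior L_c = 104 − 30 = 74, R_n = 207.36 kN/bolt. φR_n = 0.75 × (1×145.92 + 2×207.36) = 420.5 kN.
Tension yield (gross): A_g = 137×8 = 1096 mm². φR_n = 0.90 × 250 × 1096 = 246.6 kN.
Governing: min(958.5, 420.5, 246.6) = 246.6 kN → gross-section yield.

246.6 kN (gross-section yield governs)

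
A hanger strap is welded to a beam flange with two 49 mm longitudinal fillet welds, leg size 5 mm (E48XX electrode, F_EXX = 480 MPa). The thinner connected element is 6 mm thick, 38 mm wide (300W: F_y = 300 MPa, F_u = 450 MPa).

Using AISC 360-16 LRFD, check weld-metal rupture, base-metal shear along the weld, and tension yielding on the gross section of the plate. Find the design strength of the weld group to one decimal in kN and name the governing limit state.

Weld metal: throat = 0.707×5 = 3.535 mm, L = 2×49 = 98 mm. φR_n = 0.75 × 0.6 × 480 × 3.535 × 98 = 74.8 kN.
Base metal shear (6 mm plate): yield φR_n = 1.0×0.6×300×6×98 = 105.8 kN; rupture φR_n = 0.75×0.6×450×6×98 = 119.1 kN; take 105.8 kN (yield).
Tension yield (gross): A_g = 38×6 = 228 mm². φR_n = 0.90 × 300 × 228 = 61.6 kN.
Governing: min(74.8, 105.8, 61.6) = 61.6 kN → gross-section yield.

61.6 kN (gross-section yield governs)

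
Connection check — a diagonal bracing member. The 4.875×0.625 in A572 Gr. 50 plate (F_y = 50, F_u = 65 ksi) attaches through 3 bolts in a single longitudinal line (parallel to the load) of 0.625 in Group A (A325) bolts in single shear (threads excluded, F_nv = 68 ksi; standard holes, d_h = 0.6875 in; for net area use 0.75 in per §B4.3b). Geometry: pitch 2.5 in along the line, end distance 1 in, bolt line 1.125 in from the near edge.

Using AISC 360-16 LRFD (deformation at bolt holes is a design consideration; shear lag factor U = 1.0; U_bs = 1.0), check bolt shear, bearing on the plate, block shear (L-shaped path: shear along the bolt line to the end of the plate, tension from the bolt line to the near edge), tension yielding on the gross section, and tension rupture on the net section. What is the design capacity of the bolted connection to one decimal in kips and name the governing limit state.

46.9 kips (bolt shear governs)

Bolt shear: A_b = π(0.625)²/4 = 0.3068 in². φR_n = 0.75 × 68 × 0.3068 × 3 × 1 = 46.9 kips.
Bearing (0.625 in plate, F_u = 65 ksi): end bolts L_c = 1 − 0.6875/2 = 0.65625, R_n = min(1.2×0.65625×0.625×65, 2.4×0.625×0.625×65) = 31.992 kips/bolt; interior L_c = 2.5 − 0.6875 = 1.8125, R_n = 60.938 kips/bolt. φR_n = 0.75 × (1×31.992 + 2×60.938) = 115.4 kips.
Block shear: shear path 1×[1+2×2.5] = 1×6 in, A_gv = 3.75, A_nv = 1×(6 − 2.5×0.75)×0.625 = 2.5781 in²; tension to near edge: (1.125 − 0.5×0.75)×0.625 = 0.46875 in². R_n = min(0.6×65×2.5781, 0.6×50×3.75) + 1.0×65×0.46875 = min(100.55, 112.5) + 30.469 = 131.02 kips. φR_n = 0.75 × 131.02 = 98.3 kips.
Tension yield (gross): A_g = 4.875×0.625 = 3.0469 in². φR_n = 0.90 × 50 × 3.0469 = 137.1 kips.
Tension rupture (net): A_n = (4.875 − 1×0.75)×0.625 = 2.5781 in² (U = 1.0, A_e = A_n). φR_n = 0.75 × 65 × 2.5781 = 125.7 kips.
Governing: min(46.9, 115.4, 98.3, 137.1, 125.7) = 46.9 kips → bolt shear.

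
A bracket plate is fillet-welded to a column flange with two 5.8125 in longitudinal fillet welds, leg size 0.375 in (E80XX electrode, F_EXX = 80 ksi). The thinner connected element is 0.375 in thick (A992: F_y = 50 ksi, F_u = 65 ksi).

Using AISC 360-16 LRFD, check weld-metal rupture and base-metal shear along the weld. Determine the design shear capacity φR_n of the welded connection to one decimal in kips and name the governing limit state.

111.0 kips (weld metal governs)

Weld metal: throat = 0.707×0.375 = 0.26513 in, L = 2×5.8125 = 11.625 in. φR_n = 0.75 × 0.6 × 80 × 0.26513 × 11.625 = 111.0 kips.
Base metal shear (0.375 in plate): yield φR_n = 1.0×0.6×50×0.375×11.625 = 130.8 kips; rupture φR_n = 0.75×0.6×65×0.375×11.625 = 127.5 kips; take 127.5 kips (rupture).
Governing: min(111.0, 127.5) = 111.0 kips → weld metal.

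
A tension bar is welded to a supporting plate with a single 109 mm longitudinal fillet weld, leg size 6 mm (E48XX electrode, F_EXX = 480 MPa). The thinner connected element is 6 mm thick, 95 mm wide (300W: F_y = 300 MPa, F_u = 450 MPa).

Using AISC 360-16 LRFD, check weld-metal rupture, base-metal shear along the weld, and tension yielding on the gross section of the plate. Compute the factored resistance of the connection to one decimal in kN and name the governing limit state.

Weld metal: throat = 0.707×6 = 4.242 mm, L = 109 mm. φR_n = 0.75 × 0.6 × 480 × 4.242 × 109 = 99.9 kN.
Base metal shear (6 mm plate): yield φR_n = 1.0×0.6×300×6×109 = 117.7 kN; rupture φR_n = 0.75×0.6×450×6×109 = 132.4 kN; take 117.7 kN (yield).
Tension yield (gross): A_g = 95×6 = 570 mm². φR_n = 0.90 × 300 × 570 = 153.9 kN.
Governing: min(99.9, 117.7, 153.9) = 99.9 kN → weld metal.

99.9 kN (weld metal governs)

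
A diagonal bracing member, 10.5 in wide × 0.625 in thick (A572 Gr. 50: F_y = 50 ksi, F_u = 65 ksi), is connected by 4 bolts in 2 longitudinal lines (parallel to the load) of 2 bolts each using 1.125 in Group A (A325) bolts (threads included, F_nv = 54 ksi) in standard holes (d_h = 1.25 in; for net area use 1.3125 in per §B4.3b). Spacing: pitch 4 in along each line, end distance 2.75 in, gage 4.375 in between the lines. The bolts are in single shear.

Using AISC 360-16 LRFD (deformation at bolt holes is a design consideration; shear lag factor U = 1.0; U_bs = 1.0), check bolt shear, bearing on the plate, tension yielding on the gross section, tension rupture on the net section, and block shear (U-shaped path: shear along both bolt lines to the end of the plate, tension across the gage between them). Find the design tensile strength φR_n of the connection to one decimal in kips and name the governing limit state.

Bolt shear: A_b = π(1.125)²/4 = 0.99402 in². φR_n = 0.75 × 54 × 0.99402 × 4 × 1 = 161.0 kips.
Bearing (0.625 in plate, F_u = 65 ksi): end bolts L_c = 2.75 − 1.25/2 = 2.125, R_n = min(1.2×2.125×0.625×65, 2.4×1.125×0.625×65) = 103.59 kips/bolt; interior L_c = 4 − 1.25 = 2.75, R_n = 109.69 kips/bolt. φR_n = 0.75 × (2×103.59 + 2×109.69) = 319.9 kips.
Tension yield (gross): A_g = 10.5×0.625 = 6.5625 in². φR_n = 0.90 × 50 × 6.5625 = 295.3 kips.
Tension rupture (net): A_n = (10.5 − 2×1.3125)×0.625 = 4.9219 in² (U = 1.0, A_e = A_n). φR_n = 0.75 × 65 × 4.9219 = 239.9 kips.
Block shear: shear path 2×[2.75+1×4] = 2×6.75 in, A_gv = 8.4375, A_nv = 2×(6.75 − 1.5×1.3125)×0.625 = 5.9766 in²; tension across gage: (4.375 − 1×1.3125)×0.625 = 1.9141 in². R_n = min(0.6×65×5.9766, 0.6×50×8.4375) + 1.0×65×1.9141 = min(233.09, 253.13) + 124.42 = 357.51 kips. φR_n = 0.75 × 357.51 = 268.1 kips.
Governing: min(161.0, 319.9, 295.3, 239.9, 268.1) = 161.0 kips → bolt shear.

161.0 kips (bolt shear governs)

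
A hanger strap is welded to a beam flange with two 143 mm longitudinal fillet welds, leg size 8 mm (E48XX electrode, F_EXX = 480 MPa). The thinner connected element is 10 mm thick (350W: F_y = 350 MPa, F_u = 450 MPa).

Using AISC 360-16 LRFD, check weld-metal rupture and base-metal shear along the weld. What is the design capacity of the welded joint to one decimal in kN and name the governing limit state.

Weld metal: throat = 0.707×8 = 5.656 mm, L = 2×143 = 286 mm. φR_n = 0.75 × 0.6 × 480 × 5.656 × 286 = 349.4 kN.
Base metal shear (10 mm plate): yield φR_n = 1.0×0.6×350×10×286 = 600.6 kN; rupture φR_n = 0.75×0.6×450×10×286 = 579.2 kN; take 579.2 kN (rupture).
Governing: min(349.4, 579.2) = 349.4 kN → weld metal.

349.4 kN (weld metal governs)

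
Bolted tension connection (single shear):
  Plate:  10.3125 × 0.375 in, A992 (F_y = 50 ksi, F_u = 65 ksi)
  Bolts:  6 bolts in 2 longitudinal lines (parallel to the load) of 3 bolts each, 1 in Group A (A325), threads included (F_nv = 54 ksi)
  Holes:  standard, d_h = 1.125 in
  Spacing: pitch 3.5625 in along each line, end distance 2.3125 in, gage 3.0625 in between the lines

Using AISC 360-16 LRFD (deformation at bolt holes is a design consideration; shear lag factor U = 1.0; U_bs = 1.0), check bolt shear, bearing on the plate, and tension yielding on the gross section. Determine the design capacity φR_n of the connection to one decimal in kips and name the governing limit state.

174.0 kips (gross-section yield governs)

Bolt shear: A_b = π(1)²/4 = 0.7854 in². φR_n = 0.75 × 54 × 0.7854 × 6 × 1 = 190.9 kips.
Bearing (0.375 in plate, F_u = 65 ksi): end bolts L_c = 2.3125 − 1.125/2 = 1.75, R_n = min(1.2×1.75×0.375×65, 2.4×1×0.375×65) = 51.188 kips/bolt; interior L_c = 3.5625 − 1.125 = 2.4375, R_n = 58.5 kips/bolt. φR_n = 0.75 × (2×51.188 + 4×58.5) = 252.3 kips.
Tension yield (gross): A_g = 10.3125×0.375 = 3.8672 in². φR_n = 0.90 × 50 × 3.8672 = 174.0 kips.
Governing: min(190.9, 252.3, 174.0) = 174.0 kips → gross-section yield.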